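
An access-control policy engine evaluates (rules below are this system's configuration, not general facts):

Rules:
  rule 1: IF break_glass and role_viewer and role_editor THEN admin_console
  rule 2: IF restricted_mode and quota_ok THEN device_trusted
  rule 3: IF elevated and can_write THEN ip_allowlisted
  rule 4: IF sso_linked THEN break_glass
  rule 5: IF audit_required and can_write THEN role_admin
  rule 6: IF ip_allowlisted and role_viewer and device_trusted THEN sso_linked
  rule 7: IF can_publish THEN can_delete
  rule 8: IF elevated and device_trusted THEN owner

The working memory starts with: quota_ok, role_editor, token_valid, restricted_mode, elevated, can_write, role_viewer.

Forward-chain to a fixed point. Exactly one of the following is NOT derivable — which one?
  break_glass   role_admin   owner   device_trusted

role_admin

Round 1: rule 2 [IF restricted_mode and quota_ok THEN device_trusted]; rule 3 [IF elevated and can_write THEN ip_allowlisted]. Adds device_trusted, ip_allowlisted.
Round 2: rule 6 [IF ip_allowlisted and role_viewer and device_trusted THEN sso_linked]; rule 8 [IF elevated and device_trusted THEN owner]. Adds sso_linked, owner.
Round 3: rule 4 [IF sso_linked THEN break_glass]. Adds break_glass.
Round 4: rule 1 [IF break_glass and role_viewer and role_editor THEN admin_console]. Adds admin_console.
Derived: break_glass (round 3), owner (round 2), device_trusted (round 1). role_admin never appears in any round.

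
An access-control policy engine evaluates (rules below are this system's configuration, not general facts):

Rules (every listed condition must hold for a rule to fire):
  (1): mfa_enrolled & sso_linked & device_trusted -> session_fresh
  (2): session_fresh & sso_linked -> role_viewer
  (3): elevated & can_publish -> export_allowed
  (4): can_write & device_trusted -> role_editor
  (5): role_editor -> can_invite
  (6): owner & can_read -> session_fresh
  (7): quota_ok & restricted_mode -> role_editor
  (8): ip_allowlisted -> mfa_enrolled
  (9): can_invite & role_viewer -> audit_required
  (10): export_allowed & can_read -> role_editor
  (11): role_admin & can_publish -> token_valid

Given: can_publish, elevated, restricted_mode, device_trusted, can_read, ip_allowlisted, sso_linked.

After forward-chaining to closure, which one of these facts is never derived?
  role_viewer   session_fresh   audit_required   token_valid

Round 1 fires (3), (8), giving export_allowed, mfa_enrolled.
Round 2 fires (1), (10), giving session_fresh, role_editor.
Round 3 fires (2), (5), giving role_viewer, can_invite.
Round 4 fires (9), giving audit_required.
Derived: session_fresh (round 2), role_viewer (round 3), audit_required (round 4). token_valid never appears in any round.

token_valid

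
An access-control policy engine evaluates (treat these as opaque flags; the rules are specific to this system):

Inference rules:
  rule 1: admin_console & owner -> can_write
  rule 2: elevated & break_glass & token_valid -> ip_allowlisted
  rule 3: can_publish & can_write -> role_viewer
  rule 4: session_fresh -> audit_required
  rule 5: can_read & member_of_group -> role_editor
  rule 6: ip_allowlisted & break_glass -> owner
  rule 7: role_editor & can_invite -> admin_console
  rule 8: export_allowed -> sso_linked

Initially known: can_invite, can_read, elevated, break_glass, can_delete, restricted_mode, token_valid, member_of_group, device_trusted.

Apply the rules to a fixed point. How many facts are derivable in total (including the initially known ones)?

14

Round 1 — rule 2, rule 5, derive ip_allowlisted, role_editor.
Round 2 — rule 6, rule 7, derive owner, admin_console.
Round 3 — rule 1, derive can_write.
Closure: {admin_console, break_glass, can_delete, can_invite, can_read, can_write, device_trusted, elevated, ip_allowlisted, member_of_group, owner, restricted_mode, role_editor, token_valid} — 14 facts.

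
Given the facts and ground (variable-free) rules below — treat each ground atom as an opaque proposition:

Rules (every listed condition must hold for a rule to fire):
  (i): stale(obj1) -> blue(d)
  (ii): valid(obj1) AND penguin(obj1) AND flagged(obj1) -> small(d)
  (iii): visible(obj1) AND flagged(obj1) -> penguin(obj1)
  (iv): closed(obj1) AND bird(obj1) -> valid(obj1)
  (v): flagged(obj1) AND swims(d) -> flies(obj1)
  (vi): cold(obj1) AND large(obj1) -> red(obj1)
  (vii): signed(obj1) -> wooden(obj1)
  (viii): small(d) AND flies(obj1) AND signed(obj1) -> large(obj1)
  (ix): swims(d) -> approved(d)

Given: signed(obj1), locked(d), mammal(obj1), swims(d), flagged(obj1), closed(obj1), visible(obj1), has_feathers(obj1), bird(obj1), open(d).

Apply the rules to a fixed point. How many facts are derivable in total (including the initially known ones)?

17

Round 1: (iii) [visible(obj1) AND flagged(obj1) -> penguin(obj1)]; (iv) [closed(obj1) AND bird(obj1) -> valid(obj1)]; (v) [flagged(obj1) AND swims(d) -> flies(obj1)]; (vii) [signed(obj1) -> wooden(obj1)]; (ix) [swims(d) -> approved(d)]. New: penguin(obj1), valid(obj1), flies(obj1), wooden(obj1), approved(d).
Round 2: (ii) [valid(obj1) AND penguin(obj1) AND flagged(obj1) -> small(d)]. New: small(d).
Round 3: (viii) [small(d) AND flies(obj1) AND signed(obj1) -> large(obj1)]. New: large(obj1).
Closure: {approved(d), bird(obj1), closed(obj1), flagged(obj1), flies(obj1), has_feathers(obj1), large(obj1), locked(d), mammal(obj1), open(d), penguin(obj1), signed(obj1), small(d), swims(d), valid(obj1), visible(obj1), wooden(obj1)} — 17 facts.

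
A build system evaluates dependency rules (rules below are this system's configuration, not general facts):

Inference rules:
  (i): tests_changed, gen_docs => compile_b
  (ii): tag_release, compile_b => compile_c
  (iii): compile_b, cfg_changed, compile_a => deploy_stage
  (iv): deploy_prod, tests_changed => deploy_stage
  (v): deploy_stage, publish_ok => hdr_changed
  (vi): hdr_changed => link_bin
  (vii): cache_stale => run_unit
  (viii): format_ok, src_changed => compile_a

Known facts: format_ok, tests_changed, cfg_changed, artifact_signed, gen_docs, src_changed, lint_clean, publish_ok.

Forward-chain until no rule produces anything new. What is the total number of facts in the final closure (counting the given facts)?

Round 1: (i) [tests_changed, gen_docs => compile_b]; (viii) [format_ok, src_changed => compile_a]. New: compile_b, compile_a.
Round 2: (iii) [compile_b, cfg_changed, compile_a => deploy_stage]. New: deploy_stage.
Round 3: (v) [deploy_stage, publish_ok => hdr_changed]. New: hdr_changed.
Round 4: (vi) [hdr_changed => link_bin]. New: link_bin.
Closure: {artifact_signed, cfg_changed, compile_a, compile_b, deploy_stage, format_ok, gen_docs, hdr_changed, link_bin, lint_clean, publish_ok, src_changed, tests_changed} — 13 facts.

13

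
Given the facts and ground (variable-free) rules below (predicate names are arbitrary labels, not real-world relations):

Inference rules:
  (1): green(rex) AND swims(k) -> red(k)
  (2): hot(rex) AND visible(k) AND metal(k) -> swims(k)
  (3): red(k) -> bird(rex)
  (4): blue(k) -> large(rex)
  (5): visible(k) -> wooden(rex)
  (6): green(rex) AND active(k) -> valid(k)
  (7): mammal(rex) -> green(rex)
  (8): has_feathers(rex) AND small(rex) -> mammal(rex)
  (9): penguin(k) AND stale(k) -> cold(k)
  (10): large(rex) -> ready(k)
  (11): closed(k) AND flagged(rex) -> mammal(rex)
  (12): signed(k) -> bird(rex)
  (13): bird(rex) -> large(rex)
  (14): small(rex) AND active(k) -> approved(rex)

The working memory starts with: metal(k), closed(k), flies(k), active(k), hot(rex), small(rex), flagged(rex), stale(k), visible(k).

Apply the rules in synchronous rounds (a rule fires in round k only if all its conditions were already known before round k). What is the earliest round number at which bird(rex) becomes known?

4

Round 1 — (2), (5), (11), (14), derive swims(k), wooden(rex), mammal(rex), approved(rex).
Round 2 — (7), derive green(rex).
Round 3 — (1), (6), derive red(k), valid(k).
Round 4 — (3), derive bird(rex).
bird(rex) first appears in round 4.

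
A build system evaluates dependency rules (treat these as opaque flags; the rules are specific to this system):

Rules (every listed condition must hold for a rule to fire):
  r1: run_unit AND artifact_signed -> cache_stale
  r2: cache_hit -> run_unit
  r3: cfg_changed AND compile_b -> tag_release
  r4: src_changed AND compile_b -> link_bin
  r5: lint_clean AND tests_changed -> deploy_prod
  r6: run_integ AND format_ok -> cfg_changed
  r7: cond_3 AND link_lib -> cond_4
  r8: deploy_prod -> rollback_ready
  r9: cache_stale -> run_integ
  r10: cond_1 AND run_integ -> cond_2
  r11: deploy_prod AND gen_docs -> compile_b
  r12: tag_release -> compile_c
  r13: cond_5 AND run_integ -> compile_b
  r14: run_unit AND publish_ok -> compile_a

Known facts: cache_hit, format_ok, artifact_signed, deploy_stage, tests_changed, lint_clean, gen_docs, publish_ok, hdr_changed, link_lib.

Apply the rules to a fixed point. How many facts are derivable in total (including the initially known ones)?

Round 1 fires r2, r5, giving run_unit, deploy_prod.
Round 2 fires r1, r8, r11, r14, giving cache_stale, rollback_ready, compile_b, compile_a.
Round 3 fires r9, giving run_integ.
Round 4 fires r6, giving cfg_changed.
Round 5 fires r3, giving tag_release.
Round 6 fires r12, giving compile_c.
Closure: {artifact_signed, cache_hit, cache_stale, cfg_changed, compile_a, compile_b, compile_c, deploy_prod, deploy_stage, format_ok, gen_docs, hdr_changed, link_lib, lint_clean, publish_ok, rollback_ready, run_integ, run_unit, tag_release, tests_changed} — 20 facts.

20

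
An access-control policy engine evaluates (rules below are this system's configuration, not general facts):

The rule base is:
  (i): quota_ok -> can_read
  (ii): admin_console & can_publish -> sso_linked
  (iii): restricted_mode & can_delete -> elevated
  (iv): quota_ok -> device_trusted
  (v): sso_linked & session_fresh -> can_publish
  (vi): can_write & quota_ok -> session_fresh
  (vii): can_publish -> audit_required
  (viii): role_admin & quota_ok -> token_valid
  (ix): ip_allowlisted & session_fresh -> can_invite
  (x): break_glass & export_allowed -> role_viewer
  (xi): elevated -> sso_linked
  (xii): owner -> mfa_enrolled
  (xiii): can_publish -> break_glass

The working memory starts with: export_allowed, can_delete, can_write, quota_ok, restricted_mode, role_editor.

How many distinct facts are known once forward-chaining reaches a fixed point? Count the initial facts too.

Round 1 — (i), (iii), (iv), (vi), derive can_read, elevated, device_trusted, session_fresh.
Round 2 — (xi), derive sso_linked.
Round 3 — (v), derive can_publish.
Round 4 — (vii), (xiii), derive audit_required, break_glass.
Round 5 — (x), derive role_viewer.
Closure: {audit_required, break_glass, can_delete, can_publish, can_read, can_write, device_trusted, elevated, export_allowed, quota_ok, restricted_mode, role_editor, role_viewer, session_fresh, sso_linked} — 15 facts.

15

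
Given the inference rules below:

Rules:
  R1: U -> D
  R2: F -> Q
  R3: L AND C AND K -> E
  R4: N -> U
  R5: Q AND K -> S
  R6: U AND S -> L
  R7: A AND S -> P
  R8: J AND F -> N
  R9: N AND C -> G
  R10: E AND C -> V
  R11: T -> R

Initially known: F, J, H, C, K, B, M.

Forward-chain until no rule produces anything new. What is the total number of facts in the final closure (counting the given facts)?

Round 1 — R2, R8, derive Q, N.
Round 2 — R4, R5, R9, derive U, S, G.
Round 3 — R1, R6, derive D, L.
Round 4 — R3, derive E.
Round 5 — R10, derive V.
Closure: {B, C, D, E, F, G, H, J, K, L, M, N, Q, S, U, V} — 16 facts.

16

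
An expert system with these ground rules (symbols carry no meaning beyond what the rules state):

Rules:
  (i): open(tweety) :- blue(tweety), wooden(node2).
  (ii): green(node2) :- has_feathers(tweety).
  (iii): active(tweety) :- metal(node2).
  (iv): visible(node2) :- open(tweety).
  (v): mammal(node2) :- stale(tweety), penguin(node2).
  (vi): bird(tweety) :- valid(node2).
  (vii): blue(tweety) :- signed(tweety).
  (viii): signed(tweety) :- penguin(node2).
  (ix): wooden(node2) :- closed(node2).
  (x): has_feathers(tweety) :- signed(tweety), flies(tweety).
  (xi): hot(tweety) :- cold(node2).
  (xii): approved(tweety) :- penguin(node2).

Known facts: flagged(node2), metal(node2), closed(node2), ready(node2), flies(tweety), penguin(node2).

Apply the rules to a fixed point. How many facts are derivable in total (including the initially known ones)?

Round 1: (iii) [active(tweety) :- metal(node2).]; (viii) [signed(tweety) :- penguin(node2).]; (ix) [wooden(node2) :- closed(node2).]; (xii) [approved(tweety) :- penguin(node2).]. Adds active(tweety), signed(tweety), wooden(node2), approved(tweety).
Round 2: (vii) [blue(tweety) :- signed(tweety).]; (x) [has_feathers(tweety) :- signed(tweety), flies(tweety).]. Adds blue(tweety), has_feathers(tweety).
Round 3: (i) [open(tweety) :- blue(tweety), wooden(node2).]; (ii) [green(node2) :- has_feathers(tweety).]. Adds open(tweety), green(node2).
Round 4: (iv) [visible(node2) :- open(tweety).]. Adds visible(node2).
Closure: {active(tweety), approved(tweety), blue(tweety), closed(node2), flagged(node2), flies(tweety), green(node2), has_feathers(tweety), metal(node2), open(tweety), penguin(node2), ready(node2), signed(tweety), visible(node2), wooden(node2)} — 15 facts.

15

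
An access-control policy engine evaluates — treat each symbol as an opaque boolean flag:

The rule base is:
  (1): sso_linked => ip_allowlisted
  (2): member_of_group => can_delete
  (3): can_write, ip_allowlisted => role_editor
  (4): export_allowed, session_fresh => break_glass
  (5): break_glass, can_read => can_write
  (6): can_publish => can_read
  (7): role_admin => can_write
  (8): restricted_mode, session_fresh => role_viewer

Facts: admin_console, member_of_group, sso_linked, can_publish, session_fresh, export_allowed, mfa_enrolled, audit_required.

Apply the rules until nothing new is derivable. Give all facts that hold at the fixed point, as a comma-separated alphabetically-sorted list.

Round 1 — (1), (2), (4), (6), derive ip_allowlisted, can_delete, break_glass, can_read.
Round 2 — (5), derive can_write.
Round 3 — (3), derive role_editor.

admin_console, audit_required, break_glass, can_delete, can_publish, can_read, can_write, export_allowed, ip_allowlisted, member_of_group, mfa_enrolled, role_editor, session_fresh, sso_linked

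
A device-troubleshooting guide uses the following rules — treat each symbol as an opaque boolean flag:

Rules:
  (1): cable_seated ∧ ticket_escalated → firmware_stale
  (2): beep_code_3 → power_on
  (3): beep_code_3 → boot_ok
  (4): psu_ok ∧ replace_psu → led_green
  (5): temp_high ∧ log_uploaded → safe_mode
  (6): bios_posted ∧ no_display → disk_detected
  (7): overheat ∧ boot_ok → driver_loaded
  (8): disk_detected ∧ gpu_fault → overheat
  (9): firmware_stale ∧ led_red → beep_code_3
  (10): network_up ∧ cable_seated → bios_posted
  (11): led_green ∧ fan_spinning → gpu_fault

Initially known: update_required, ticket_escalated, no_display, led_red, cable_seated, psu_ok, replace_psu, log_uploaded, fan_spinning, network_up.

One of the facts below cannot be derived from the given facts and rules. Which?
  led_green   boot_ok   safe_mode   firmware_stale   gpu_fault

Round 1: (1) [cable_seated ∧ ticket_escalated → firmware_stale]; (4) [psu_ok ∧ replace_psu → led_green]; (10) [network_up ∧ cable_seated → bios_posted]. New: firmware_stale, led_green, bios_posted.
Round 2: (6) [bios_posted ∧ no_display → disk_detected]; (9) [firmware_stale ∧ led_red → beep_code_3]; (11) [led_green ∧ fan_spinning → gpu_fault]. New: disk_detected, beep_code_3, gpu_fault.
Round 3: (2) [beep_code_3 → power_on]; (3) [beep_code_3 → boot_ok]; (8) [disk_detected ∧ gpu_fault → overheat]. New: power_on, boot_ok, overheat.
Round 4: (7) [overheat ∧ boot_ok → driver_loaded]. New: driver_loaded.
Derived: boot_ok (round 3), gpu_fault (round 2), led_green (round 1), firmware_stale (round 1). safe_mode never appears in any round.

safe_mode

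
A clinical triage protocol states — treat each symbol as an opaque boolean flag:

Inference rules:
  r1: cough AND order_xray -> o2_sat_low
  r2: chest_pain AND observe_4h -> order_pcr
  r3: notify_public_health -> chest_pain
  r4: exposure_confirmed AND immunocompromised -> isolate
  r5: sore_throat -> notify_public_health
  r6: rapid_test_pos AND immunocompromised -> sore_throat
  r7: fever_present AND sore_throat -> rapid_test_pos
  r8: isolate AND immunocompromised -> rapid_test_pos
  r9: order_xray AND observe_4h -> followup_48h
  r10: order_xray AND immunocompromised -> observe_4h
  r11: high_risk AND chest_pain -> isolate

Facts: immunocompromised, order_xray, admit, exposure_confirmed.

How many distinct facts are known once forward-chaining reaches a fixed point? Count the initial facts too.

12

Round 1: r4 [exposure_confirmed AND immunocompromised -> isolate]; r10 [order_xray AND immunocompromised -> observe_4h]. New: isolate, observe_4h.
Round 2: r8 [isolate AND immunocompromised -> rapid_test_pos]; r9 [order_xray AND observe_4h -> followup_48h]. New: rapid_test_pos, followup_48h.
Round 3: r6 [rapid_test_pos AND immunocompromised -> sore_throat]. New: sore_throat.
Round 4: r5 [sore_throat -> notify_public_health]. New: notify_public_health.
Round 5: r3 [notify_public_health -> chest_pain]. New: chest_pain.
Round 6: r2 [chest_pain AND observe_4h -> order_pcr]. New: order_pcr.
Closure: {admit, chest_pain, exposure_confirmed, followup_48h, immunocompromised, isolate, notify_public_health, observe_4h, order_pcr, order_xray, rapid_test_pos, sore_throat} — 12 facts.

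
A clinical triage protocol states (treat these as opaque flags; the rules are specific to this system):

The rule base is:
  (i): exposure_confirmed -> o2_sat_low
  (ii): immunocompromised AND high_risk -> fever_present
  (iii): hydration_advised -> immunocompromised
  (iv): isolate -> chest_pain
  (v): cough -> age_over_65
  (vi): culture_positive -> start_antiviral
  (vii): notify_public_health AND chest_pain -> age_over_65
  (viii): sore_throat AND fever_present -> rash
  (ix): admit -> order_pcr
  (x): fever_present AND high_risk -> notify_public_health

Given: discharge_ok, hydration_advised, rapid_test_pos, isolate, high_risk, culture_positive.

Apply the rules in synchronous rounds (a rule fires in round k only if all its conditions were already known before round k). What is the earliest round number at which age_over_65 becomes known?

4

Round 1 fires (iii), (iv), (vi), giving immunocompromised, chest_pain, start_antiviral.
Round 2 fires (ii), giving fever_present.
Round 3 fires (x), giving notify_public_health.
Round 4 fires (vii), giving age_over_65.
age_over_65 first appears in round 4.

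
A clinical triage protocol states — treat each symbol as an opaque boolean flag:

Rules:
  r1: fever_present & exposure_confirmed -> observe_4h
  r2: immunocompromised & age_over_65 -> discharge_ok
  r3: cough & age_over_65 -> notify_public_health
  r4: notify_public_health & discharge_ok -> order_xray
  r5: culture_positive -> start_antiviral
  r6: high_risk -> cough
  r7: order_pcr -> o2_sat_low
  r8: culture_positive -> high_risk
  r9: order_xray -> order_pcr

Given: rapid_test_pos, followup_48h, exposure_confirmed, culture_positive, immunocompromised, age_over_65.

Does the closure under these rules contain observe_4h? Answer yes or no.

no

Round 1 fires r2, r5, r8, giving discharge_ok, start_antiviral, high_risk.
Round 2 fires r6, giving cough.
Round 3 fires r3, giving notify_public_health.
Round 4 fires r4, giving order_xray.
Round 5 fires r9, giving order_pcr.
Round 6 fires r7, giving o2_sat_low.
Fixed point reached. observe_4h is concluded only by r1; r1 needs fever_present (never derived).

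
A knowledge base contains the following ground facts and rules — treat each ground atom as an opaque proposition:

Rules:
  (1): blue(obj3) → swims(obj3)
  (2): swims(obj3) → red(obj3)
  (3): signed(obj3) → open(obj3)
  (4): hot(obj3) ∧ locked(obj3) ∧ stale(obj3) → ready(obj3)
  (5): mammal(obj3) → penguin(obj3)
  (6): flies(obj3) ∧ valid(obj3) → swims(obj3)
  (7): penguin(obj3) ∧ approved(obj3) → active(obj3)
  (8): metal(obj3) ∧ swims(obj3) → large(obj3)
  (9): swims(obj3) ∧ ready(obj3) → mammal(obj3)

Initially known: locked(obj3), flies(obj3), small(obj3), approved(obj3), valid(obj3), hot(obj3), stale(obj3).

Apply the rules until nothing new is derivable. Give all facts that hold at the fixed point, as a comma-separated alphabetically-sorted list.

Round 1: (4) [hot(obj3) ∧ locked(obj3) ∧ stale(obj3) → ready(obj3)]; (6) [flies(obj3) ∧ valid(obj3) → swims(obj3)]. Adds ready(obj3), swims(obj3).
Round 2: (2) [swims(obj3) → red(obj3)]; (9) [swims(obj3) ∧ ready(obj3) → mammal(obj3)]. Adds red(obj3), mammal(obj3).
Round 3: (5) [mammal(obj3) → penguin(obj3)]. Adds penguin(obj3).
Round 4: (7) [penguin(obj3) ∧ approved(obj3) → active(obj3)]. Adds active(obj3).

active(obj3), approved(obj3), flies(obj3), hot(obj3), locked(obj3), mammal(obj3), penguin(obj3), ready(obj3), red(obj3), small(obj3), stale(obj3), swims(obj3), valid(obj3)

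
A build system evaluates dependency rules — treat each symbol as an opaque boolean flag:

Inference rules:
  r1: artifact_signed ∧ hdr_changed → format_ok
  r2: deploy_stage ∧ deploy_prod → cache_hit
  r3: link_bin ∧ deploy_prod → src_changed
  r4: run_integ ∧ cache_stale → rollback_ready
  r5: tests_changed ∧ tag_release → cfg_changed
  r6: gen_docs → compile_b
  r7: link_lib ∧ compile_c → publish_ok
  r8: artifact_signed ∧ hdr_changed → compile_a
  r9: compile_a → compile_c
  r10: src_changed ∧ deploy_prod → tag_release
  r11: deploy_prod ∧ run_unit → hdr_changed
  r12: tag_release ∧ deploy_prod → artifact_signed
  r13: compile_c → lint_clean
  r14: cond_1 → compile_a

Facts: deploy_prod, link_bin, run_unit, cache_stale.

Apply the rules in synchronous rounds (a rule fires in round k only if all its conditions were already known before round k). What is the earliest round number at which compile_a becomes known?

4

[1] r3 [link_bin ∧ deploy_prod → src_changed]; r11 [deploy_prod ∧ run_unit → hdr_changed]. ⇒ new: src_changed, hdr_changed.
[2] r10 [src_changed ∧ deploy_prod → tag_release]. ⇒ new: tag_release.
[3] r12 [tag_release ∧ deploy_prod → artifact_signed]. ⇒ new: artifact_signed.
[4] r1 [artifact_signed ∧ hdr_changed → format_ok]; r8 [artifact_signed ∧ hdr_changed → compile_a]. ⇒ new: format_ok, compile_a.
compile_a first appears in round 4.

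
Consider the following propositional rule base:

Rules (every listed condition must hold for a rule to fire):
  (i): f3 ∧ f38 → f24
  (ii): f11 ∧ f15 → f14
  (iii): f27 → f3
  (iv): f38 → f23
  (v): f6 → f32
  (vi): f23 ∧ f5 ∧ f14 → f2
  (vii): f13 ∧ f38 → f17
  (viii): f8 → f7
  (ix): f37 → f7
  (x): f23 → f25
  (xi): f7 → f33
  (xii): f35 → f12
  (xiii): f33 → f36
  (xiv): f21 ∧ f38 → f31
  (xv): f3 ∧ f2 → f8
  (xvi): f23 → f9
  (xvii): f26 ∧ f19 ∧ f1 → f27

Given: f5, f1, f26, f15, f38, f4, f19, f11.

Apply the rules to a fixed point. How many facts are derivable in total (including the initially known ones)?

20

Round 1 fires (ii), (iv), (xvii), giving f14, f23, f27.
Round 2 fires (iii), (vi), (x), (xvi), giving f3, f2, f25, f9.
Round 3 fires (i), (xv), giving f24, f8.
Round 4 fires (viii), giving f7.
Round 5 fires (xi), giving f33.
Round 6 fires (xiii), giving f36.
Closure: {f1, f11, f14, f15, f19, f2, f23, f24, f25, f26, f27, f3, f33, f36, f38, f4, f5, f7, f8, f9} — 20 facts.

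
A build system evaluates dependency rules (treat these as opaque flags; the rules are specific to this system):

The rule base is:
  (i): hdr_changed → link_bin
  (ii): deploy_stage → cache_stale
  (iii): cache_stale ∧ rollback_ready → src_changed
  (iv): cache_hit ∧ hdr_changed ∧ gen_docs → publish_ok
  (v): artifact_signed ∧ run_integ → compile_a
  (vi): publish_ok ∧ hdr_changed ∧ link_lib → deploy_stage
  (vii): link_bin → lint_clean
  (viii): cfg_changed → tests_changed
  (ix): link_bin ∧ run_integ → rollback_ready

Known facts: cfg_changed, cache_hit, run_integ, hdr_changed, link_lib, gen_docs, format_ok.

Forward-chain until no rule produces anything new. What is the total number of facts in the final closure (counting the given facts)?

15

[1] (i) [hdr_changed → link_bin]; (iv) [cache_hit ∧ hdr_changed ∧ gen_docs → publish_ok]; (viii) [cfg_changed → tests_changed]. ⇒ new: link_bin, publish_ok, tests_changed.
[2] (vi) [publish_ok ∧ hdr_changed ∧ link_lib → deploy_stage]; (vii) [link_bin → lint_clean]; (ix) [link_bin ∧ run_integ → rollback_ready]. ⇒ new: deploy_stage, lint_clean, rollback_ready.
[3] (ii) [deploy_stage → cache_stale]. ⇒ new: cache_stale.
[4] (iii) [cache_stale ∧ rollback_ready → src_changed]. ⇒ new: src_changed.
Closure: {cache_hit, cache_stale, cfg_changed, deploy_stage, format_ok, gen_docs, hdr_changed, link_bin, link_lib, lint_clean, publish_ok, rollback_ready, run_integ, src_changed, tests_changed} — 15 facts.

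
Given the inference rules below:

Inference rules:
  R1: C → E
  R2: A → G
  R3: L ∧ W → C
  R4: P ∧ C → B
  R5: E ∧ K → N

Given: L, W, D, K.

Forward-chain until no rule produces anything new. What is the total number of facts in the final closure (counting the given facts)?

Round 1: R3 [L ∧ W → C]. New: C.
Round 2: R1 [C → E]. New: E.
Round 3: R5 [E ∧ K → N]. New: N.
Closure: {C, D, E, K, L, N, W} — 7 facts.

7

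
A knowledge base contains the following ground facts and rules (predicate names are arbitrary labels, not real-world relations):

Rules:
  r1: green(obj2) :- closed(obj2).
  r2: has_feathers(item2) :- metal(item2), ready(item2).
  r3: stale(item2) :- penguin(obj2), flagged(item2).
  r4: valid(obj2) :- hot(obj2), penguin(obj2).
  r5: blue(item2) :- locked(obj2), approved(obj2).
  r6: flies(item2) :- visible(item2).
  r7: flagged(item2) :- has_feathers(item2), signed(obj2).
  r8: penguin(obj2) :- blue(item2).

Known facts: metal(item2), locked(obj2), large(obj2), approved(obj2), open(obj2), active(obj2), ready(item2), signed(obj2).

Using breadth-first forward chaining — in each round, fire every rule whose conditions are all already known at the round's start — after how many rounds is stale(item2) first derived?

3

Round 1: r2 [has_feathers(item2) :- metal(item2), ready(item2).]; r5 [blue(item2) :- locked(obj2), approved(obj2).]. New: has_feathers(item2), blue(item2).
Round 2: r7 [flagged(item2) :- has_feathers(item2), signed(obj2).]; r8 [penguin(obj2) :- blue(item2).]. New: flagged(item2), penguin(obj2).
Round 3: r3 [stale(item2) :- penguin(obj2), flagged(item2).]. New: stale(item2).
stale(item2) first appears in round 3.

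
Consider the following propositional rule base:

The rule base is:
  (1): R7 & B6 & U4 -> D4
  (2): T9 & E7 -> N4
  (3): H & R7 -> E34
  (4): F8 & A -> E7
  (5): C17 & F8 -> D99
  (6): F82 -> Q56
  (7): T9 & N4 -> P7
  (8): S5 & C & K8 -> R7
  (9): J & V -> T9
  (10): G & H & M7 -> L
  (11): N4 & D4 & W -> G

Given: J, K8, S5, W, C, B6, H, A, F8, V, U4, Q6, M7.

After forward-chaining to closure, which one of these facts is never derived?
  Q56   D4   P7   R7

Q56

Round 1: (4) [F8 & A -> E7]; (8) [S5 & C & K8 -> R7]; (9) [J & V -> T9]. Adds E7, R7, T9.
Round 2: (1) [R7 & B6 & U4 -> D4]; (2) [T9 & E7 -> N4]; (3) [H & R7 -> E34]. Adds D4, N4, E34.
Round 3: (7) [T9 & N4 -> P7]; (11) [N4 & D4 & W -> G]. Adds P7, G.
Round 4: (10) [G & H & M7 -> L]. Adds L.
Derived: D4 (round 2), R7 (round 1), P7 (round 3). Q56 never appears in any round.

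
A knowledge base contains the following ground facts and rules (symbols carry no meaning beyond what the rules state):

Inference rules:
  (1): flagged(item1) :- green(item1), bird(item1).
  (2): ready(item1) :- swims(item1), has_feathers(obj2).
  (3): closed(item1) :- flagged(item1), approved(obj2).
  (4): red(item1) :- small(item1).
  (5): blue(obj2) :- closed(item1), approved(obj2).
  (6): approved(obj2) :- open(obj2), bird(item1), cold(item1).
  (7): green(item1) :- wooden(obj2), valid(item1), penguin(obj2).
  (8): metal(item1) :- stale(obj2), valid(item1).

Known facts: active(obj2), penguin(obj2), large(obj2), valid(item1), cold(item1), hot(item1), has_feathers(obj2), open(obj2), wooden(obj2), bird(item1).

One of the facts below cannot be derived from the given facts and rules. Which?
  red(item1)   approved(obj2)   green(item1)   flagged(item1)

red(item1)

Round 1: (6) [approved(obj2) :- open(obj2), bird(item1), cold(item1).]; (7) [green(item1) :- wooden(obj2), valid(item1), penguin(obj2).]. Adds approved(obj2), green(item1).
Round 2: (1) [flagged(item1) :- green(item1), bird(item1).]. Adds flagged(item1).
Round 3: (3) [closed(item1) :- flagged(item1), approved(obj2).]. Adds closed(item1).
Round 4: (5) [blue(obj2) :- closed(item1), approved(obj2).]. Adds blue(obj2).
Derived: green(item1) (round 1), approved(obj2) (round 1), flagged(item1) (round 2). red(item1) never appears in any round.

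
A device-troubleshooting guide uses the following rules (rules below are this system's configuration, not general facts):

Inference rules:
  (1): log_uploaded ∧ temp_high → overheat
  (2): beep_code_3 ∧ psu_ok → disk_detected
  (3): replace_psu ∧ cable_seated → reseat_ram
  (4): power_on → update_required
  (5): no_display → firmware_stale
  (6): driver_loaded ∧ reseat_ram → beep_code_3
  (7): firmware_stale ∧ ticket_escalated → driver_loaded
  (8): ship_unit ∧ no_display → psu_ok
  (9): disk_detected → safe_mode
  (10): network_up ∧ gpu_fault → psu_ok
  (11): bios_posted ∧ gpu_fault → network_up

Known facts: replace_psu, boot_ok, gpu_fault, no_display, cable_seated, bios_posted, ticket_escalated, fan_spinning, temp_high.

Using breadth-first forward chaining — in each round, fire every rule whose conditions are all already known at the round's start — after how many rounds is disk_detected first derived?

4

[1] (3) [replace_psu ∧ cable_seated → reseat_ram]; (5) [no_display → firmware_stale]; (11) [bios_posted ∧ gpu_fault → network_up]. ⇒ new: reseat_ram, firmware_stale, network_up.
[2] (7) [firmware_stale ∧ ticket_escalated → driver_loaded]; (10) [network_up ∧ gpu_fault → psu_ok]. ⇒ new: driver_loaded, psu_ok.
[3] (6) [driver_loaded ∧ reseat_ram → beep_code_3]. ⇒ new: beep_code_3.
[4] (2) [beep_code_3 ∧ psu_ok → disk_detected]. ⇒ new: disk_detected.
disk_detected first appears in round 4.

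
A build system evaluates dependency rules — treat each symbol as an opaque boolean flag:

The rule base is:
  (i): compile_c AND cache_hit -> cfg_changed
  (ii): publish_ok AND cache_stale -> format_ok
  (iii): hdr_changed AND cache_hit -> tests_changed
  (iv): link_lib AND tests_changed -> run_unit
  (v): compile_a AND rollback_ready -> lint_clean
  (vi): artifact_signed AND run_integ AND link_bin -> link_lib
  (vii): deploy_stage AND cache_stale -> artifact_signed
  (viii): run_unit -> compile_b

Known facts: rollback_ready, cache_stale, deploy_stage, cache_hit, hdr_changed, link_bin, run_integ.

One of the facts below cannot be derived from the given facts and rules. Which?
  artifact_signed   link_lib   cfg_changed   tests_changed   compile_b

cfg_changed

Round 1 fires (iii), (vii), giving tests_changed, artifact_signed.
Round 2 fires (vi), giving link_lib.
Round 3 fires (iv), giving run_unit.
Round 4 fires (viii), giving compile_b.
Derived: link_lib (round 2), tests_changed (round 1), artifact_signed (round 1), compile_b (round 4). cfg_changed never appears in any round.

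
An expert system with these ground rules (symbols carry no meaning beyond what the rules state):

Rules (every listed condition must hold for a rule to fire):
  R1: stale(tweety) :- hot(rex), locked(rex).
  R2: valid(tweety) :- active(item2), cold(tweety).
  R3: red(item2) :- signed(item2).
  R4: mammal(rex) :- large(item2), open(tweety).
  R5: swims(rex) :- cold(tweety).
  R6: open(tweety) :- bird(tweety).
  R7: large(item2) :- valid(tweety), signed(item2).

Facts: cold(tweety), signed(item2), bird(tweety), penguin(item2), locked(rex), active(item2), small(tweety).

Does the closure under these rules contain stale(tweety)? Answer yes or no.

Round 1: R2 [valid(tweety) :- active(item2), cold(tweety).]; R3 [red(item2) :- signed(item2).]; R5 [swims(rex) :- cold(tweety).]; R6 [open(tweety) :- bird(tweety).]. New: valid(tweety), red(item2), swims(rex), open(tweety).
Round 2: R7 [large(item2) :- valid(tweety), signed(item2).]. New: large(item2).
Round 3: R4 [mammal(rex) :- large(item2), open(tweety).]. New: mammal(rex).
Fixed point reached. stale(tweety) is concluded only by R1; R1 needs hot(rex) (never derived).

no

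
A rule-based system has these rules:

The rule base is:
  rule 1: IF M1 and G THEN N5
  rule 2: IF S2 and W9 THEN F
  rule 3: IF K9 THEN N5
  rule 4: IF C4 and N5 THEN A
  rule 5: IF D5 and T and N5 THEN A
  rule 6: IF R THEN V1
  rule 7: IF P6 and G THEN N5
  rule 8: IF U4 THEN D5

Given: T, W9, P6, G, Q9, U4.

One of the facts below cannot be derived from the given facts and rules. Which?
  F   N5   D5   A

Round 1 — rule 7, rule 8, derive N5, D5.
Round 2 — rule 5, derive A.
Derived: D5 (round 1), A (round 2), N5 (round 1). F never appears in any round.

F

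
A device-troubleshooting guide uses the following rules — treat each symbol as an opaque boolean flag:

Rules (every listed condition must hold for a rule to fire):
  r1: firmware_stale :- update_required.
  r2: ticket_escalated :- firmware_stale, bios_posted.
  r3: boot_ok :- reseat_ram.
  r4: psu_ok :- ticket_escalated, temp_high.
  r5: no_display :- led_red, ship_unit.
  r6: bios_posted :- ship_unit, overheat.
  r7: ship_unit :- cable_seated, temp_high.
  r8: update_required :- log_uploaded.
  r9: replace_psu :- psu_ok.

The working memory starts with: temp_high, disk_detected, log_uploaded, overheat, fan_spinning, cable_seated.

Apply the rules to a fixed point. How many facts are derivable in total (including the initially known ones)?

13

Round 1: r7 [ship_unit :- cable_seated, temp_high.]; r8 [update_required :- log_uploaded.]. New: ship_unit, update_required.
Round 2: r1 [firmware_stale :- update_required.]; r6 [bios_posted :- ship_unit, overheat.]. New: firmware_stale, bios_posted.
Round 3: r2 [ticket_escalated :- firmware_stale, bios_posted.]. New: ticket_escalated.
Round 4: r4 [psu_ok :- ticket_escalated, temp_high.]. New: psu_ok.
Round 5: r9 [replace_psu :- psu_ok.]. New: replace_psu.
Closure: {bios_posted, cable_seated, disk_detected, fan_spinning, firmware_stale, log_uploaded, overheat, psu_ok, replace_psu, ship_unit, temp_high, ticket_escalated, update_required} — 13 facts.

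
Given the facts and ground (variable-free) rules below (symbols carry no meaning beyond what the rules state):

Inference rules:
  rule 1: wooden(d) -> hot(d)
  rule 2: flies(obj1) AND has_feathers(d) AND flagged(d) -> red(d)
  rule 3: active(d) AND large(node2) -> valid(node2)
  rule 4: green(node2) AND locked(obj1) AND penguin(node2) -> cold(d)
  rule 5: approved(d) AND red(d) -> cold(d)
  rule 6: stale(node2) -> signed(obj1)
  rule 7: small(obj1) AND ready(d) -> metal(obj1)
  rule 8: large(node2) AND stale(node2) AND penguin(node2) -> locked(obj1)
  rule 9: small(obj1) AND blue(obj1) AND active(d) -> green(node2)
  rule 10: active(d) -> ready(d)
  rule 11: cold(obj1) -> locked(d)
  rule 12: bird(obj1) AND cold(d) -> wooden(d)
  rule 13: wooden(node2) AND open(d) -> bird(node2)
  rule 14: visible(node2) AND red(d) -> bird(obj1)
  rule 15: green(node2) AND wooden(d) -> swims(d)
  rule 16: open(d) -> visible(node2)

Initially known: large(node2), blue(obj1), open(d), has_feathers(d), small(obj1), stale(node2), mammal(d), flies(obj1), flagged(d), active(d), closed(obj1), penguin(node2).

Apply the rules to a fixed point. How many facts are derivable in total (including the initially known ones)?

[1] rule 2 [flies(obj1) AND has_feathers(d) AND flagged(d) -> red(d)]; rule 3 [active(d) AND large(node2) -> valid(node2)]; rule 6 [stale(node2) -> signed(obj1)]; rule 8 [large(node2) AND stale(node2) AND penguin(node2) -> locked(obj1)]; rule 9 [small(obj1) AND blue(obj1) AND active(d) -> green(node2)]; rule 10 [active(d) -> ready(d)]; rule 16 [open(d) -> visible(node2)]. ⇒ new: red(d), valid(node2), signed(obj1), locked(obj1), green(node2), ready(d), visible(node2).
[2] rule 4 [green(node2) AND locked(obj1) AND penguin(node2) -> cold(d)]; rule 7 [small(obj1) AND ready(d) -> metal(obj1)]; rule 14 [visible(node2) AND red(d) -> bird(obj1)]. ⇒ new: cold(d), metal(obj1), bird(obj1).
[3] rule 12 [bird(obj1) AND cold(d) -> wooden(d)]. ⇒ new: wooden(d).
[4] rule 1 [wooden(d) -> hot(d)]; rule 15 [green(node2) AND wooden(d) -> swims(d)]. ⇒ new: hot(d), swims(d).
Closure: {active(d), bird(obj1), blue(obj1), closed(obj1), cold(d), flagged(d), flies(obj1), green(node2), has_feathers(d), hot(d), large(node2), locked(obj1), mammal(d), metal(obj1), open(d), penguin(node2), ready(d), red(d), signed(obj1), small(obj1), stale(node2), swims(d), valid(node2), visible(node2), wooden(d)} — 25 facts.

25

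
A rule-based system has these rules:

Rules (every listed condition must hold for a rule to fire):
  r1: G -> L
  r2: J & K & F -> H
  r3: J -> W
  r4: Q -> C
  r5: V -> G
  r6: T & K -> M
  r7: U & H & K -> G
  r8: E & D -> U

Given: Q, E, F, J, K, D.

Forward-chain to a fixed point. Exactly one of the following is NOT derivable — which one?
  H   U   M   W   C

M

Round 1 — r2, r3, r4, r8, derive H, W, C, U.
Round 2 — r7, derive G.
Round 3 — r1, derive L.
Derived: H (round 1), W (round 1), U (round 1), C (round 1). M never appears in any round.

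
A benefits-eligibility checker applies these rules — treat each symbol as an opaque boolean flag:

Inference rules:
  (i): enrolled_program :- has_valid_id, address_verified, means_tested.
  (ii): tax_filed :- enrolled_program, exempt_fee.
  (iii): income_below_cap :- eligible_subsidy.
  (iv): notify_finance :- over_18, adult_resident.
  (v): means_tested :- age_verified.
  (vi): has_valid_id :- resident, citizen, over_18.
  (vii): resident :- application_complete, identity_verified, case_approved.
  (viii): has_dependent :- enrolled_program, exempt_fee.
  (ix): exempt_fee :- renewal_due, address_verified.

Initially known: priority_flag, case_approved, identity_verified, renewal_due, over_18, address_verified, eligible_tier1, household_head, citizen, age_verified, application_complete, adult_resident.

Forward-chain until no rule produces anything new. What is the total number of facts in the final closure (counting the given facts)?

Round 1: (iv) [notify_finance :- over_18, adult_resident.]; (v) [means_tested :- age_verified.]; (vii) [resident :- application_complete, identity_verified, case_approved.]; (ix) [exempt_fee :- renewal_due, address_verified.]. New: notify_finance, means_tested, resident, exempt_fee.
Round 2: (vi) [has_valid_id :- resident, citizen, over_18.]. New: has_valid_id.
Round 3: (i) [enrolled_program :- has_valid_id, address_verified, means_tested.]. New: enrolled_program.
Round 4: (ii) [tax_filed :- enrolled_program, exempt_fee.]; (viii) [has_dependent :- enrolled_program, exempt_fee.]. New: tax_filed, has_dependent.
Closure: {address_verified, adult_resident, age_verified, application_complete, case_approved, citizen, eligible_tier1, enrolled_program, exempt_fee, has_dependent, has_valid_id, household_head, identity_verified, means_tested, notify_finance, over_18, priority_flag, renewal_due, resident, tax_filed} — 20 facts.

20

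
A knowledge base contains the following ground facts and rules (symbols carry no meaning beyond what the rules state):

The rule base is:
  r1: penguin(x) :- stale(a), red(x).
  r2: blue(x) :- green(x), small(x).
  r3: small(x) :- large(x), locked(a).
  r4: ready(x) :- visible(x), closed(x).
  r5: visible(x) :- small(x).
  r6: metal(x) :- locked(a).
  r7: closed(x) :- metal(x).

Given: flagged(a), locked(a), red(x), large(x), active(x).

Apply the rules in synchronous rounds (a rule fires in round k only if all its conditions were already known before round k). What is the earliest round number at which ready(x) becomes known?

3

Round 1: r3 [small(x) :- large(x), locked(a).]; r6 [metal(x) :- locked(a).]. New: small(x), metal(x).
Round 2: r5 [visible(x) :- small(x).]; r7 [closed(x) :- metal(x).]. New: visible(x), closed(x).
Round 3: r4 [ready(x) :- visible(x), closed(x).]. New: ready(x).
ready(x) first appears in round 3.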